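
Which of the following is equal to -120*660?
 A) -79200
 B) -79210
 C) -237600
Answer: A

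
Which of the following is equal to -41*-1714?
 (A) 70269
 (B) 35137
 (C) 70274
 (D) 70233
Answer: C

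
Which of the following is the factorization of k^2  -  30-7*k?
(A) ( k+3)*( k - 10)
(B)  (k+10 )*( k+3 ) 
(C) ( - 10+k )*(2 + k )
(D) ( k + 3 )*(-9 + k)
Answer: A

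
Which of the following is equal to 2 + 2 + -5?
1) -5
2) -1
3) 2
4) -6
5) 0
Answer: 2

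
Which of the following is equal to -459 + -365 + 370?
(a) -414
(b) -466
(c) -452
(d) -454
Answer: d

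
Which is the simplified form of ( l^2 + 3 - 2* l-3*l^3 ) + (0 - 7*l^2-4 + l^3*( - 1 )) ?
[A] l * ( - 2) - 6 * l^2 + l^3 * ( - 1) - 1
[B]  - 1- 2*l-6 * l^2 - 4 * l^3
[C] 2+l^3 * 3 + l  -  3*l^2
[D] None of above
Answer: B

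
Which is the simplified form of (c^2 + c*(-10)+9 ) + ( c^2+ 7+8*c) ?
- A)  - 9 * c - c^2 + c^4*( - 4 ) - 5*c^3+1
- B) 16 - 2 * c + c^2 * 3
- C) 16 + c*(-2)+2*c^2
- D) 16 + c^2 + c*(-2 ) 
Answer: C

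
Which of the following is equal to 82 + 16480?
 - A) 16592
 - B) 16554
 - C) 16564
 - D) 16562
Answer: D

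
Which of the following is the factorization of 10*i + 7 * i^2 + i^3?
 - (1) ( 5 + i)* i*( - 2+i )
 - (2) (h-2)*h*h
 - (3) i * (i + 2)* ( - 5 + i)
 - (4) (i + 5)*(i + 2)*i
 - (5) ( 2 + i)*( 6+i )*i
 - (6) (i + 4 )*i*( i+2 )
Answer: 4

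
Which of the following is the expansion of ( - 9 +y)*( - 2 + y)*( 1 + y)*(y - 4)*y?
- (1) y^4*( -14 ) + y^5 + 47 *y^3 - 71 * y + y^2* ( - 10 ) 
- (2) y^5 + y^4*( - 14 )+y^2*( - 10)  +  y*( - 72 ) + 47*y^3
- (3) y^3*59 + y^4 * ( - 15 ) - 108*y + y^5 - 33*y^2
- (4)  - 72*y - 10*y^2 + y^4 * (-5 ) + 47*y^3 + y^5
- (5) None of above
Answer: 2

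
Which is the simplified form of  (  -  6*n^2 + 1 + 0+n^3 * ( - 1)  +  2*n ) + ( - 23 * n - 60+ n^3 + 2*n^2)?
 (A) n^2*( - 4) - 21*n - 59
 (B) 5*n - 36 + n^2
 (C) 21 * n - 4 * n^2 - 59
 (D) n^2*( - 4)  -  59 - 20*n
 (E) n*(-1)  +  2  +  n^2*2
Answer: A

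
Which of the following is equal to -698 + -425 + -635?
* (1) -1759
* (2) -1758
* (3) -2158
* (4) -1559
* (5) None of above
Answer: 2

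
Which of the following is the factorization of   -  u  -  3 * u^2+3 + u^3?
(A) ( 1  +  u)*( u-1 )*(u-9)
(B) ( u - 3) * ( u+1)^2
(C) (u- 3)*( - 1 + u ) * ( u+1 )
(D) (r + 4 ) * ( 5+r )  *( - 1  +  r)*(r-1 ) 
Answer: C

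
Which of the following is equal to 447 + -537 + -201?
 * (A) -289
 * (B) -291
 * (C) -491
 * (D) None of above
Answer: B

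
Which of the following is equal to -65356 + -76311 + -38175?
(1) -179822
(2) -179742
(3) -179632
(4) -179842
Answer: 4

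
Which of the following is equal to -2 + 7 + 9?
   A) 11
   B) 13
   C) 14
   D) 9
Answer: C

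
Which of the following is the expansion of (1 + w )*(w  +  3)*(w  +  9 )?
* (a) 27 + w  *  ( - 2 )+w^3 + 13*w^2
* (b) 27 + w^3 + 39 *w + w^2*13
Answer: b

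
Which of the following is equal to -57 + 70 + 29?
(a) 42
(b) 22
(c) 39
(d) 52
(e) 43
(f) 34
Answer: a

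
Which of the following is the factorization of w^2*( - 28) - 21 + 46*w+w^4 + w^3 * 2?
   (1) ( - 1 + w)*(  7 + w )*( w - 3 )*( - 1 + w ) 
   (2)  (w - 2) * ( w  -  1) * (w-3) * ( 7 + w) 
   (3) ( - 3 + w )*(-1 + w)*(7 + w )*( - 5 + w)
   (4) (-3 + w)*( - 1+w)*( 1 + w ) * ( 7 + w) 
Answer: 1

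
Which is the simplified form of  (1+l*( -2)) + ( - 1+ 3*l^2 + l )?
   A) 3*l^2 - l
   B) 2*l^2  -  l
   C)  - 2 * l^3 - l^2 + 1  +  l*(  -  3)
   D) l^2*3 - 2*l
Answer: A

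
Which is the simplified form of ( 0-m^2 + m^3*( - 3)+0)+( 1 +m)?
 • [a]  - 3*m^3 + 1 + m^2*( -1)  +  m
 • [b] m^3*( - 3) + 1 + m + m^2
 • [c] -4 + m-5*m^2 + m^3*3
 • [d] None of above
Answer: a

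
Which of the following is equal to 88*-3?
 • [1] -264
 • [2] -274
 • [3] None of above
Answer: 1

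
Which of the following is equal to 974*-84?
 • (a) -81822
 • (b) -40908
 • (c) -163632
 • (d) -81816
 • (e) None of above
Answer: d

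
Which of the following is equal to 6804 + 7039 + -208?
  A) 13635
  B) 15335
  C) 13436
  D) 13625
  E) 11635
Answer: A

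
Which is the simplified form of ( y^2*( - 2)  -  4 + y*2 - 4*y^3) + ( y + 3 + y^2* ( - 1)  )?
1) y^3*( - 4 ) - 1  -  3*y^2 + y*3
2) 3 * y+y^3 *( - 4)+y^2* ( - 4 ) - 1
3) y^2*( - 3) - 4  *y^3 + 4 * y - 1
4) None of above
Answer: 1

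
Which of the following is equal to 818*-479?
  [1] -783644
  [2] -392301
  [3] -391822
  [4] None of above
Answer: 3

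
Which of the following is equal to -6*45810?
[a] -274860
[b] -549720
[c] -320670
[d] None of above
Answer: a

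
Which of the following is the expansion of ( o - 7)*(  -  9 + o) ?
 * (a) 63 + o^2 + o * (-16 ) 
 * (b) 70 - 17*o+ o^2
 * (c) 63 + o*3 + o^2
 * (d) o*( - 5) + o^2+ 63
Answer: a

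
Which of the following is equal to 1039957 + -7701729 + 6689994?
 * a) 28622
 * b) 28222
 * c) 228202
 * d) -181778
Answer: b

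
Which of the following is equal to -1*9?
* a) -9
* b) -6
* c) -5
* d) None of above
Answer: a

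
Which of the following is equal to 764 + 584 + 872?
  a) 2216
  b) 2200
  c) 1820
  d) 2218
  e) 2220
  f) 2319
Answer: e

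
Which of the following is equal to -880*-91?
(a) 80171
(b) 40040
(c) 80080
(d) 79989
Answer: c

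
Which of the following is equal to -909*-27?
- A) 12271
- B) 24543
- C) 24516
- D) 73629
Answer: B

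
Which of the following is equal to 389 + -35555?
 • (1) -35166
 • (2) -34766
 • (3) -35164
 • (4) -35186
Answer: 1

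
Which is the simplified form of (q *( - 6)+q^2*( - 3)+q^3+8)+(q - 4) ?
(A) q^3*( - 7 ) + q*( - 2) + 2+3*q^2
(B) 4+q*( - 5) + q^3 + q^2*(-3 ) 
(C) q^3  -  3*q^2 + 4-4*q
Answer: B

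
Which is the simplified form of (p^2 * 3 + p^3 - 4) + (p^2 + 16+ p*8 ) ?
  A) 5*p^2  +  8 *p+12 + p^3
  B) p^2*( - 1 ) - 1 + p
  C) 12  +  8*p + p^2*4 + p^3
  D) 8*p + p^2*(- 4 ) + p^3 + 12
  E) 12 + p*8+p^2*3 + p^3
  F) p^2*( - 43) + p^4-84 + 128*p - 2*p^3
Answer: C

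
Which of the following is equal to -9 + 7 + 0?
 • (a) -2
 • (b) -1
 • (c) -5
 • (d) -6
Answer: a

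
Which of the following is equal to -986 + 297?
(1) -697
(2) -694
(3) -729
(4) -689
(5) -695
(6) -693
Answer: 4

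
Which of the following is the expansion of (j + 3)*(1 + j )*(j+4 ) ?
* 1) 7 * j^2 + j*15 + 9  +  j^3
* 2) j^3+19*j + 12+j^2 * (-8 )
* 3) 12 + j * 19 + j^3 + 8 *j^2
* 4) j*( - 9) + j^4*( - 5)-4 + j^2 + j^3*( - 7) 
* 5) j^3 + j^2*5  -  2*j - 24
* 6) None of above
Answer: 3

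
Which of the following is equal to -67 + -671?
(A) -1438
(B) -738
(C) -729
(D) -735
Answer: B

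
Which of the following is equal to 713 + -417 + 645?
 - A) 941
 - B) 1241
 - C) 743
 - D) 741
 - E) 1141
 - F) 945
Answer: A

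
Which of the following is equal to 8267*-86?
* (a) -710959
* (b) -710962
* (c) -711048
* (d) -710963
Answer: b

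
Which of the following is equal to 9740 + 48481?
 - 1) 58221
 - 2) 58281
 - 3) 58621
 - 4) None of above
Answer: 1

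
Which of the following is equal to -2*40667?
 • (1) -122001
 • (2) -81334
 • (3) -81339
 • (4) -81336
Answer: 2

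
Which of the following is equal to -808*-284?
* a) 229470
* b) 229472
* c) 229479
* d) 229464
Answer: b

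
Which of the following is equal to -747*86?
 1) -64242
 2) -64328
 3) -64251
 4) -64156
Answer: 1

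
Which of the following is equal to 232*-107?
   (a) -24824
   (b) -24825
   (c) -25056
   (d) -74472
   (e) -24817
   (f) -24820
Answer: a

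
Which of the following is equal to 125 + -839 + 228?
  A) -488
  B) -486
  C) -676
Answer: B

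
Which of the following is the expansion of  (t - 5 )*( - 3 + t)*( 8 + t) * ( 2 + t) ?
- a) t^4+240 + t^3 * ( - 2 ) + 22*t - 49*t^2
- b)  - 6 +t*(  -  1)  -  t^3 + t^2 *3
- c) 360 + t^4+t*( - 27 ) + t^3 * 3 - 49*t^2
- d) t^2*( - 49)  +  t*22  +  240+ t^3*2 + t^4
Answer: d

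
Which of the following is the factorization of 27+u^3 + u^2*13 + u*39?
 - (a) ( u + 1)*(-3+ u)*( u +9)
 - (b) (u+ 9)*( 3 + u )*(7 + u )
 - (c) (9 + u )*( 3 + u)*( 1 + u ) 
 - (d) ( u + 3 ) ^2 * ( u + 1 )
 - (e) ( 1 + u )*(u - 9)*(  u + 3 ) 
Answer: c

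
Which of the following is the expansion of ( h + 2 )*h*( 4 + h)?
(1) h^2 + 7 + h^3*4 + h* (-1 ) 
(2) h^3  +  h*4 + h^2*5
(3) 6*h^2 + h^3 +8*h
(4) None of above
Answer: 3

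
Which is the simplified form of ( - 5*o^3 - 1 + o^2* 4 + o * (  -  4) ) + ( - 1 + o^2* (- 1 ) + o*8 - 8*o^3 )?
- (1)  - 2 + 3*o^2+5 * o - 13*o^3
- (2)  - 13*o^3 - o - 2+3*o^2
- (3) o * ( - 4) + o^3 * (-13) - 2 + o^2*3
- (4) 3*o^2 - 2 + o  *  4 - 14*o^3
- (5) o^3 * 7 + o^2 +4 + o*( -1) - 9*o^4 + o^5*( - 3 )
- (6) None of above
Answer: 6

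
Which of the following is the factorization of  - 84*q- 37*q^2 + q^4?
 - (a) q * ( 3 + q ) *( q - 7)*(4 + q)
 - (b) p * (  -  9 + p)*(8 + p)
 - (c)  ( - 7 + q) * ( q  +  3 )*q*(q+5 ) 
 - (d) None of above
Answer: a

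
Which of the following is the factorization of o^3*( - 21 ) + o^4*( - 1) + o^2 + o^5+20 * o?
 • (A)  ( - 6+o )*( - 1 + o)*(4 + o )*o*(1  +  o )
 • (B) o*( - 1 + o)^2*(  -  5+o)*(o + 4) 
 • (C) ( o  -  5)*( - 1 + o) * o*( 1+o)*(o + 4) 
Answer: C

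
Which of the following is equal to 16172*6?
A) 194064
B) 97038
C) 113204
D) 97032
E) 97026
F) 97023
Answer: D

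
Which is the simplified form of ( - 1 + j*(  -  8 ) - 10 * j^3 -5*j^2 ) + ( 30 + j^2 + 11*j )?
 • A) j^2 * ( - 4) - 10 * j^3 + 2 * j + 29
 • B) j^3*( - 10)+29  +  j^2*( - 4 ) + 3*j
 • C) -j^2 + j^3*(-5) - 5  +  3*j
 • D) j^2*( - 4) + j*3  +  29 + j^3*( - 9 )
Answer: B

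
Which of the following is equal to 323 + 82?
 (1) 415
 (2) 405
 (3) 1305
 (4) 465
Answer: 2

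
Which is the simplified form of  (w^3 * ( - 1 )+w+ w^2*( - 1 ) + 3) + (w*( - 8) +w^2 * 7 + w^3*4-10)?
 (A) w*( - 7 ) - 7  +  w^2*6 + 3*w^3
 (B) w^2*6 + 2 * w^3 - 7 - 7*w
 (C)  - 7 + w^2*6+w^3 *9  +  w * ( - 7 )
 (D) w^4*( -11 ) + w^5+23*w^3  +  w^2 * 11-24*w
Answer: A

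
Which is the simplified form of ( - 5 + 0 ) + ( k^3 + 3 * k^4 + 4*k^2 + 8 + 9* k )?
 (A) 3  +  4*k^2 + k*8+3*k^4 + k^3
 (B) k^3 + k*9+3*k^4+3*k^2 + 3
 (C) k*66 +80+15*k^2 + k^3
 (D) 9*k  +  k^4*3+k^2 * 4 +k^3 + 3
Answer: D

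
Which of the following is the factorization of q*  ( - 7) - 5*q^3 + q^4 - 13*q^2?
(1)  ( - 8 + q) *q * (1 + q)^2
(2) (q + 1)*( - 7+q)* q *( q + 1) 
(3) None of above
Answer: 2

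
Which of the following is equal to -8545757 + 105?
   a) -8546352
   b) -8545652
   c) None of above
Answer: b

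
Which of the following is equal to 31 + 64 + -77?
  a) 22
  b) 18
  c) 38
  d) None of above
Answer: b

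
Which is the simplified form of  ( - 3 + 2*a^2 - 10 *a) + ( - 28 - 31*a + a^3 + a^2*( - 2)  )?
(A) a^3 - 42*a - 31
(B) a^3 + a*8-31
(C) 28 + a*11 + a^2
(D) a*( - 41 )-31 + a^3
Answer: D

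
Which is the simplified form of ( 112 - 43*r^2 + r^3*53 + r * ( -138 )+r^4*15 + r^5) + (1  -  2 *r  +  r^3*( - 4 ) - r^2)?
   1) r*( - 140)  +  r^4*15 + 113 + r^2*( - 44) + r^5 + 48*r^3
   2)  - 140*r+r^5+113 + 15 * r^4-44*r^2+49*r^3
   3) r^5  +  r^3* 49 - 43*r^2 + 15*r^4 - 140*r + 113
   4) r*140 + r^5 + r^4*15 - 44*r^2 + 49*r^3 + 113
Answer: 2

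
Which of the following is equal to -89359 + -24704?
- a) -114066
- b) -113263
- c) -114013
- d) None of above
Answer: d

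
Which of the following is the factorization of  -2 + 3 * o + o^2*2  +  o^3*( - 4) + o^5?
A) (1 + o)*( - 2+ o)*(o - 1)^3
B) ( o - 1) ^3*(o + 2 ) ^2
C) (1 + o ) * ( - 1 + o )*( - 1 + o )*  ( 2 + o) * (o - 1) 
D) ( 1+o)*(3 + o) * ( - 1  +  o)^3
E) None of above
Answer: C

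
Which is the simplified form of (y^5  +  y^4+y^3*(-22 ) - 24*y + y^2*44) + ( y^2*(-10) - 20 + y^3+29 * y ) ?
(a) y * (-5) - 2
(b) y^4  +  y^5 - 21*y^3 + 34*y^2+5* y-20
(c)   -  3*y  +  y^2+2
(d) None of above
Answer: b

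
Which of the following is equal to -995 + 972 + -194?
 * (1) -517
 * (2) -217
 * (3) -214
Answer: 2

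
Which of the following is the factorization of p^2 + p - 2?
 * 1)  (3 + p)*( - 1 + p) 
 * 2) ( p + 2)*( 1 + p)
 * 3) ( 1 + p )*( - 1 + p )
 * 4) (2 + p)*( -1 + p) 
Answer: 4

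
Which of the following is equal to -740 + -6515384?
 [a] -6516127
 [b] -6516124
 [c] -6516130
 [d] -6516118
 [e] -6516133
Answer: b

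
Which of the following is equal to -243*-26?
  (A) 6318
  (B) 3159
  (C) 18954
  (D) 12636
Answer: A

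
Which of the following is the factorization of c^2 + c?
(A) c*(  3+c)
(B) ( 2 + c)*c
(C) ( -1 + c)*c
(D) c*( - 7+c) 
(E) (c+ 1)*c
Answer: E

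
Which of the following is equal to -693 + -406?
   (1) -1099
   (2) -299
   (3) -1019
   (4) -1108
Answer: 1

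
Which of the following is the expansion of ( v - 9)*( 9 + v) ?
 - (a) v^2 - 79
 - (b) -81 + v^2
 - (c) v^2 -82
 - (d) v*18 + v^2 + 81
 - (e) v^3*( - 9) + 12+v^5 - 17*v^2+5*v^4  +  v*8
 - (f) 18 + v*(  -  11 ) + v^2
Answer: b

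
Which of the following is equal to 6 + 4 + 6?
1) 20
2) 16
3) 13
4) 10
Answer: 2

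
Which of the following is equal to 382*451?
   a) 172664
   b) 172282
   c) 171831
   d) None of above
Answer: b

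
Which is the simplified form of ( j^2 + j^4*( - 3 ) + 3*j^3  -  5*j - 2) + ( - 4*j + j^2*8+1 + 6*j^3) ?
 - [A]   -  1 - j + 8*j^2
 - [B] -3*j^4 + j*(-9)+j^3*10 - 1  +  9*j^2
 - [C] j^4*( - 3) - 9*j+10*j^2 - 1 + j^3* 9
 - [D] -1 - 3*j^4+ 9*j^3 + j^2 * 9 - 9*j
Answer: D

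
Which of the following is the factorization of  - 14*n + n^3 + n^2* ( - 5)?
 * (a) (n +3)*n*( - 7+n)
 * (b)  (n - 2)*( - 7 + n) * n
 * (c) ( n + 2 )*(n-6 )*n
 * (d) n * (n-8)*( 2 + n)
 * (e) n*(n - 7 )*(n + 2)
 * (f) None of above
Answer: e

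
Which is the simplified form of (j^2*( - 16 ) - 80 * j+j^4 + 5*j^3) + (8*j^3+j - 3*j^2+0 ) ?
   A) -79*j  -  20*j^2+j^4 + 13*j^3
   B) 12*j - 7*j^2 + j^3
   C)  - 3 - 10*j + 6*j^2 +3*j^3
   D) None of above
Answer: D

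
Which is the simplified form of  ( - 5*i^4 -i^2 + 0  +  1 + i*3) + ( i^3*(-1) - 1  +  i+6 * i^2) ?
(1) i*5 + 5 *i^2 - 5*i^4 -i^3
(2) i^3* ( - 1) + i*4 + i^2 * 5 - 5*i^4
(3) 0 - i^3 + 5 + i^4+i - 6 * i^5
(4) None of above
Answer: 2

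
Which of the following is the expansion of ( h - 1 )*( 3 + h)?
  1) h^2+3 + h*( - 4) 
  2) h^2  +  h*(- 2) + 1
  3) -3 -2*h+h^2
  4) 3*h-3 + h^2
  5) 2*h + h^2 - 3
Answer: 5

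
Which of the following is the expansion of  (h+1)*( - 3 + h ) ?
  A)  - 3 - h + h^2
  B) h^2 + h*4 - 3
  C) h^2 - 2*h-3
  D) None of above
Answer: C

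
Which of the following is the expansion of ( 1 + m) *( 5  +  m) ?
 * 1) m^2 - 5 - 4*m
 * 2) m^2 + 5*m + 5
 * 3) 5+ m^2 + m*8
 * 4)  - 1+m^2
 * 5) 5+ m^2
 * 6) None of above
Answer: 6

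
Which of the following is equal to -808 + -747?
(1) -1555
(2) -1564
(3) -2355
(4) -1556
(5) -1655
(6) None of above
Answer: 1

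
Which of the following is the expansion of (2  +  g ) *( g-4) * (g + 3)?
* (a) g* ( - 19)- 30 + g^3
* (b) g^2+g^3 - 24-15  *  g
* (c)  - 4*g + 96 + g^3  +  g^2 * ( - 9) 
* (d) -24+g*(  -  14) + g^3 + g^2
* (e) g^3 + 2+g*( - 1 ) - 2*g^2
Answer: d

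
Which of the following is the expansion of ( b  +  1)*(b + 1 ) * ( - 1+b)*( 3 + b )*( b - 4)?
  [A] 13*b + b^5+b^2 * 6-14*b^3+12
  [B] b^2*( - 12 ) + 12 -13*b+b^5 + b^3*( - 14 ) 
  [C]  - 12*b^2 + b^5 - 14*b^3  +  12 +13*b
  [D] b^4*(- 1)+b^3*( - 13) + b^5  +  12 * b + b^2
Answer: C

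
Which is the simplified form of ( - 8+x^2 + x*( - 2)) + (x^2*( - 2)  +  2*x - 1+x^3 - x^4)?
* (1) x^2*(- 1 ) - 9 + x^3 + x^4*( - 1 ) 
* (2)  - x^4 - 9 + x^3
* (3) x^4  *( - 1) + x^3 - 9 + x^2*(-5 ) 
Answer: 1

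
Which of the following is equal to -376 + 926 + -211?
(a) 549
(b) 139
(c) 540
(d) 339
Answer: d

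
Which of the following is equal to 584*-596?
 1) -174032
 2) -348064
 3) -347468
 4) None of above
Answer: 2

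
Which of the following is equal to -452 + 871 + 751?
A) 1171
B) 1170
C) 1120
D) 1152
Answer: B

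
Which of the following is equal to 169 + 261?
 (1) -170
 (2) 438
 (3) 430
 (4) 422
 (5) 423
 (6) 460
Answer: 3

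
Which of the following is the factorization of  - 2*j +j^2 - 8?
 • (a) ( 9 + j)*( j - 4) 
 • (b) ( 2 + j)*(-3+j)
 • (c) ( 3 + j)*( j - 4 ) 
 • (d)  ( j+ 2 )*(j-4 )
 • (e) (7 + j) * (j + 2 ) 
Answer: d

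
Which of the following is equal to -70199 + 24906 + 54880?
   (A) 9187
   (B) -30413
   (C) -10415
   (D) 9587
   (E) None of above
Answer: D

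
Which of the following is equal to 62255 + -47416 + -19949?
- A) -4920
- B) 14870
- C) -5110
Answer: C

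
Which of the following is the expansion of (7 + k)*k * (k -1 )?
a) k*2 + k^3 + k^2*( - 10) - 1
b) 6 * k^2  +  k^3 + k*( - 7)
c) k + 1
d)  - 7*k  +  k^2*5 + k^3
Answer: b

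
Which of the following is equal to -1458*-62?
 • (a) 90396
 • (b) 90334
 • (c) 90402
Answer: a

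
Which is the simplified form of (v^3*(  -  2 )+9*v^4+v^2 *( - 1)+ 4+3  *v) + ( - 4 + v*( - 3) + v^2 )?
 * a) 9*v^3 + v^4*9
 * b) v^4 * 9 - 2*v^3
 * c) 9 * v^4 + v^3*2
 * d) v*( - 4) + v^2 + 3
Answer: b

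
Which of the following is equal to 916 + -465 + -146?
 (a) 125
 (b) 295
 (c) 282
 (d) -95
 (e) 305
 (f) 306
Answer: e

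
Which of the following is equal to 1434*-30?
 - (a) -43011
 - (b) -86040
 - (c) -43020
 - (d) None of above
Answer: c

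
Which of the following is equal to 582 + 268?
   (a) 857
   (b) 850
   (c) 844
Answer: b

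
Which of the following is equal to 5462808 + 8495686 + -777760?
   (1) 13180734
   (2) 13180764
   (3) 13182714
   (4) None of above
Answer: 1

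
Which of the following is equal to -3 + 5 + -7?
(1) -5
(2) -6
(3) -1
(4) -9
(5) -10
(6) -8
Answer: 1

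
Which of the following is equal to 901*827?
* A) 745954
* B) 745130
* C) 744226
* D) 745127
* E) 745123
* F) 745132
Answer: D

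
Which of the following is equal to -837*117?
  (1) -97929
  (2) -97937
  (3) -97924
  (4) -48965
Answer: 1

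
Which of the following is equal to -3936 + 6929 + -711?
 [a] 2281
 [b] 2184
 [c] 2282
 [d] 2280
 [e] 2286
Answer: c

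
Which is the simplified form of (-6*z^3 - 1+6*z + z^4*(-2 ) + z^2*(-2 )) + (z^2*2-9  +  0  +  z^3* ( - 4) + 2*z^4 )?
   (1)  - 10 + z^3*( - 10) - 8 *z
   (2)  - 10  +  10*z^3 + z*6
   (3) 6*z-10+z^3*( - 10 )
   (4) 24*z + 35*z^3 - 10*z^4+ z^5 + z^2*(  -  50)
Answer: 3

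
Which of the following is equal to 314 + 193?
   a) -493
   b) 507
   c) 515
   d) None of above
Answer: b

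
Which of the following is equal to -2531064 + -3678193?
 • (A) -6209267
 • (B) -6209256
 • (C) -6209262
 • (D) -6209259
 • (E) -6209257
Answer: E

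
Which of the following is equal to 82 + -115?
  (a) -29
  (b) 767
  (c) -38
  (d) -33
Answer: d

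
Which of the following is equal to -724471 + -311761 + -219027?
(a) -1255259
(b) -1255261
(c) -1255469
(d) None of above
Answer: a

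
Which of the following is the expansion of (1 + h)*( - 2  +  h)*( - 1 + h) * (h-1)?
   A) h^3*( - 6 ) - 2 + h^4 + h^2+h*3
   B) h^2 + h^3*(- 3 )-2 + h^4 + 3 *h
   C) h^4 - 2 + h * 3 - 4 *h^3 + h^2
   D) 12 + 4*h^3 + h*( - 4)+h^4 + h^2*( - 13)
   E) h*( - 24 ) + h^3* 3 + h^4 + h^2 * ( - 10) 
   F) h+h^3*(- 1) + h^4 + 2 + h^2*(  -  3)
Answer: B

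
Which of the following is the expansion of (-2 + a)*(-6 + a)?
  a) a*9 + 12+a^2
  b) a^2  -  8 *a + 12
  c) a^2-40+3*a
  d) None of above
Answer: b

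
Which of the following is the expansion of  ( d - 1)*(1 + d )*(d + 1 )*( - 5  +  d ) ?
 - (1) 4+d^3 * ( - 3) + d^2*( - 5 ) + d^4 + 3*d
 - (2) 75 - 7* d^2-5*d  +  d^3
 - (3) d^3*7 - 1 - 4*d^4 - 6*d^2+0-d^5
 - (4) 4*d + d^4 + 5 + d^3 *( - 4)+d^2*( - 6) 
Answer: 4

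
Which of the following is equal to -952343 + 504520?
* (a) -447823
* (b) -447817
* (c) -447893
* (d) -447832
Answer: a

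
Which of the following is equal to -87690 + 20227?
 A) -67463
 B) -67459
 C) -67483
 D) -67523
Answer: A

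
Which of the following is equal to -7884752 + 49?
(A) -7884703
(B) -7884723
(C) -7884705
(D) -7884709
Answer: A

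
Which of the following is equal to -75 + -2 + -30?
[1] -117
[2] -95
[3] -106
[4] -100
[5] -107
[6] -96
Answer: 5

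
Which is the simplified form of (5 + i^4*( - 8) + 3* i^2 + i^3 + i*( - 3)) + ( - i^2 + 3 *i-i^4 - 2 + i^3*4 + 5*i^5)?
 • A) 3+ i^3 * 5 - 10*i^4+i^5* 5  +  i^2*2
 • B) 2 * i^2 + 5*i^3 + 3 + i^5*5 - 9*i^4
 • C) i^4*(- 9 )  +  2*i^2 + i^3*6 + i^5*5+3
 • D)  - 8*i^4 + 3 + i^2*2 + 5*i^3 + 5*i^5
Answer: B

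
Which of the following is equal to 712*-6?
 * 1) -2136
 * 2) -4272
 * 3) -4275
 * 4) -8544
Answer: 2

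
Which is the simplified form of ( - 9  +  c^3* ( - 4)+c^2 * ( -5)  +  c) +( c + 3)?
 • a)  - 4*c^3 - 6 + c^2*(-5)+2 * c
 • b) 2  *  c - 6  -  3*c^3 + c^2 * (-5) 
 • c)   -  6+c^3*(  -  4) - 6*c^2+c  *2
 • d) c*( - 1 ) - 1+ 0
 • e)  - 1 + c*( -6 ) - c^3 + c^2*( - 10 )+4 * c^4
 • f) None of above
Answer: a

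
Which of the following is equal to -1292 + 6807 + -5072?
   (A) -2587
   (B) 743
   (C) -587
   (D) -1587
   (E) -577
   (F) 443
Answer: F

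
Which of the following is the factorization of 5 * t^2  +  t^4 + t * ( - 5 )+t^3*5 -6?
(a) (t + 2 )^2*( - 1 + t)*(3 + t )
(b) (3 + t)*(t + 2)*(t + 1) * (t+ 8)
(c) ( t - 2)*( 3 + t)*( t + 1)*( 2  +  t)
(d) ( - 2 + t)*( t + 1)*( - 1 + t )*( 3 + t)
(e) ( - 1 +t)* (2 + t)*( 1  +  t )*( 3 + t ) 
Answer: e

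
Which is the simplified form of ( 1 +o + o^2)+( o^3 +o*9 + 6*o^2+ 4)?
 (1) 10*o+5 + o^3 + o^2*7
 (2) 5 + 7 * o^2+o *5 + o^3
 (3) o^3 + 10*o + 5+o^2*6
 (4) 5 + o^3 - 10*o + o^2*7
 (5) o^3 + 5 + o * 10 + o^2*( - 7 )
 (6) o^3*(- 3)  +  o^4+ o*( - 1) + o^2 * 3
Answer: 1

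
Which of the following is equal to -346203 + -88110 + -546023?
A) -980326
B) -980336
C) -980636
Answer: B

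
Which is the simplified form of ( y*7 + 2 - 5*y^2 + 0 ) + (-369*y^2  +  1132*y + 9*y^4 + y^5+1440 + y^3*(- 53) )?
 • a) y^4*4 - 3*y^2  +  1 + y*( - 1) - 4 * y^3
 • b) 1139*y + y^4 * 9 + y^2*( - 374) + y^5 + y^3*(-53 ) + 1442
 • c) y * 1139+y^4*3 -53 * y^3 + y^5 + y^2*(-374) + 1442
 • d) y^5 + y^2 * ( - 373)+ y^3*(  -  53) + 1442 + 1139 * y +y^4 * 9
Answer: b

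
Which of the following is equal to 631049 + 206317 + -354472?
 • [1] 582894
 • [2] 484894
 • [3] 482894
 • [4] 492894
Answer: 3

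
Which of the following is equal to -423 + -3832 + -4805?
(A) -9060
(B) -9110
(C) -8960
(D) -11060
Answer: A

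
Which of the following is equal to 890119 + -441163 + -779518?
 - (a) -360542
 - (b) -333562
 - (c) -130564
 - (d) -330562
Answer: d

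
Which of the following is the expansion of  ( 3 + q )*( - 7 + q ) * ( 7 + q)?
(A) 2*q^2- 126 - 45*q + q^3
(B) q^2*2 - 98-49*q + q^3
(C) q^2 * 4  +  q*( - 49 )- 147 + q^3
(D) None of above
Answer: D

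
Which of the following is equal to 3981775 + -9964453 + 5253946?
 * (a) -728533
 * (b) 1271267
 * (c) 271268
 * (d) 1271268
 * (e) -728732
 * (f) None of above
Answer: e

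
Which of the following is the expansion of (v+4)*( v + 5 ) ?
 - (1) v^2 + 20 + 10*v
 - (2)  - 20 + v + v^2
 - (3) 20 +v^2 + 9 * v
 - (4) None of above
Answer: 3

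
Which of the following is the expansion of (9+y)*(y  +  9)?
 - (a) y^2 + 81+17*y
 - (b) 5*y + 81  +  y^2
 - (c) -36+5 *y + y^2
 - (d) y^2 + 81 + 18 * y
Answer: d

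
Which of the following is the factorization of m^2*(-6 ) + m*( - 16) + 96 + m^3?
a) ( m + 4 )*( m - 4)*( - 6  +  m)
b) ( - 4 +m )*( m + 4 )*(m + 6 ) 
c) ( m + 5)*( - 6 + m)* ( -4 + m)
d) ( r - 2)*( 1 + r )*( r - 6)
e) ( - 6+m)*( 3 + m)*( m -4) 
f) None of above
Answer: a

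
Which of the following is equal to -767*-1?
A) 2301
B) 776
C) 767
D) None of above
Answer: C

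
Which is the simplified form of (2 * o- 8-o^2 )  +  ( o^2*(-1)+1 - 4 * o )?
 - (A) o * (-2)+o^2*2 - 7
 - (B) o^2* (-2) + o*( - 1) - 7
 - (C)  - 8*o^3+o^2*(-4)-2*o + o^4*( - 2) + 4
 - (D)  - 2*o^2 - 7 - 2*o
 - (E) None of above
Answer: D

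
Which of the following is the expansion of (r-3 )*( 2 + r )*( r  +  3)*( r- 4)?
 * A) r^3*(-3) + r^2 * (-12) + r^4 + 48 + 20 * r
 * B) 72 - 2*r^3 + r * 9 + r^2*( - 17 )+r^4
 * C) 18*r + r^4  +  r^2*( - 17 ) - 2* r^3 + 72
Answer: C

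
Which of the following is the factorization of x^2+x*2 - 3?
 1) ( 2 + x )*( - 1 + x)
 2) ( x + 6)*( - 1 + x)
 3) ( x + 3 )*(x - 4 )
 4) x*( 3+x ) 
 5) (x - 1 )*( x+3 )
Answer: 5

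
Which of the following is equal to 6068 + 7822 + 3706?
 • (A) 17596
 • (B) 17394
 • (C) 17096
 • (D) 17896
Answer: A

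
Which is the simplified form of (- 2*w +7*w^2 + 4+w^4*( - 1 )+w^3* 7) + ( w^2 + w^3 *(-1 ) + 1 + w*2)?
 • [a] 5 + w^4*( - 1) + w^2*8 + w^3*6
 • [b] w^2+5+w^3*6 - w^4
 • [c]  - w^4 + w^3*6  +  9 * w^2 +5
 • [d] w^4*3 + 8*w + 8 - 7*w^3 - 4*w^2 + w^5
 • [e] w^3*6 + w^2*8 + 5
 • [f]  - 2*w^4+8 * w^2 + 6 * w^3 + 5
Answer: a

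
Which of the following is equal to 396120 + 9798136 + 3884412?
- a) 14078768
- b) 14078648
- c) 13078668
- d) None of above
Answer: d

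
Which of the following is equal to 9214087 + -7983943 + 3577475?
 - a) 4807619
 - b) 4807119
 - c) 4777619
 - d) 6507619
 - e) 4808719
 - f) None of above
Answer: a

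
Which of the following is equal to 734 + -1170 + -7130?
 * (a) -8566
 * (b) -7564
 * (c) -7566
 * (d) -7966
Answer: c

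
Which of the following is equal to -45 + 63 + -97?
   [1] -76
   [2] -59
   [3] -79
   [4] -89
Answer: 3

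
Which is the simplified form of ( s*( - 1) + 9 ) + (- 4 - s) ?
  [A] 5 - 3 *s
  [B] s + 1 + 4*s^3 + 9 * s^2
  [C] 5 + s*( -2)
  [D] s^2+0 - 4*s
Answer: C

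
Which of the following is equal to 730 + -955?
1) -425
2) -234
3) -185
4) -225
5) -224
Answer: 4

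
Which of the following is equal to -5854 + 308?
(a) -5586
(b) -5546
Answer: b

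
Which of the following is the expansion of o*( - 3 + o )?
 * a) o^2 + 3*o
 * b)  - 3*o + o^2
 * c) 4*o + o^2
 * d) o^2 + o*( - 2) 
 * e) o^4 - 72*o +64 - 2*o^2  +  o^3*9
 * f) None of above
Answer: b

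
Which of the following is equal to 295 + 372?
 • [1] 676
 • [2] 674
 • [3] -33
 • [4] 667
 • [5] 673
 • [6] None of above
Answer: 4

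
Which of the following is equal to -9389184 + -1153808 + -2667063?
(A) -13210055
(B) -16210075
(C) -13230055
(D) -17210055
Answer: A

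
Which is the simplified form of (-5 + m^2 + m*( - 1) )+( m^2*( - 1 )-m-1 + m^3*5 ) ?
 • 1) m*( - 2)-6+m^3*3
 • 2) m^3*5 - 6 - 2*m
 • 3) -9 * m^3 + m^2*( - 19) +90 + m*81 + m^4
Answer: 2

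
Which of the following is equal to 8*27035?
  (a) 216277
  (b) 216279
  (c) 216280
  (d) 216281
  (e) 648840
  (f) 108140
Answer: c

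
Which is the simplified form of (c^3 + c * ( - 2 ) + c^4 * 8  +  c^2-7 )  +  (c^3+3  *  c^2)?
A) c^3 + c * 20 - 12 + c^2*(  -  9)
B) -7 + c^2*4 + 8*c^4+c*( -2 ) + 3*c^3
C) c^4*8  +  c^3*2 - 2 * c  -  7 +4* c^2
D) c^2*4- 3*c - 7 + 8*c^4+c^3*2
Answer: C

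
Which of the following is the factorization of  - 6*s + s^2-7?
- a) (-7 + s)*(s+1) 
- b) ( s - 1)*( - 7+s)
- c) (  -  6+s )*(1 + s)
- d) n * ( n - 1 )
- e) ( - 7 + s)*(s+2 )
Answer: a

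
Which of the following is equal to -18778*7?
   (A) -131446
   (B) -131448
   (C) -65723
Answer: A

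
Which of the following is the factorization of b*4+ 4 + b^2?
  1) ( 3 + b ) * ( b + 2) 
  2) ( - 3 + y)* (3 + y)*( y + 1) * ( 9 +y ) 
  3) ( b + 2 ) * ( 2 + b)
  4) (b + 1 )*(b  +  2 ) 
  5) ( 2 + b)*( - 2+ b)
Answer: 3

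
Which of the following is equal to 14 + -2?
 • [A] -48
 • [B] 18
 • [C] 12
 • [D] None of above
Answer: C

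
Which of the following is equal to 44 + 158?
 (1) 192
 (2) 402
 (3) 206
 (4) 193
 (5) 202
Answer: 5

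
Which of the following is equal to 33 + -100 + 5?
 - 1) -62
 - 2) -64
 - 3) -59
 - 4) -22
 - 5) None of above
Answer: 1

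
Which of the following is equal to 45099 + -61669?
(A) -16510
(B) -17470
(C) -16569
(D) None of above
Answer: D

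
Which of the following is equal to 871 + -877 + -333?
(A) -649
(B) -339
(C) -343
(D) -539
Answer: B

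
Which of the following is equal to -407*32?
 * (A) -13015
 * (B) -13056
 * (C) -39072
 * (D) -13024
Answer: D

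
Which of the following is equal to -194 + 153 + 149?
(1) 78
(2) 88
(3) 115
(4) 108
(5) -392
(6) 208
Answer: 4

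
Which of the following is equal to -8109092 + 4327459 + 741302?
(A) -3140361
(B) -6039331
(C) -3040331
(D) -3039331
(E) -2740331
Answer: C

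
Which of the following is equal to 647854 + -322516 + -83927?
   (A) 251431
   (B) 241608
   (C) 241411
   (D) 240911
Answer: C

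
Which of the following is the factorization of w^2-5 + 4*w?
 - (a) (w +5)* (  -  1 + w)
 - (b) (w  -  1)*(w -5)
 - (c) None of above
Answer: a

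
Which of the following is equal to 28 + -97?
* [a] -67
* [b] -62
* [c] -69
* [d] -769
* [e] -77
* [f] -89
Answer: c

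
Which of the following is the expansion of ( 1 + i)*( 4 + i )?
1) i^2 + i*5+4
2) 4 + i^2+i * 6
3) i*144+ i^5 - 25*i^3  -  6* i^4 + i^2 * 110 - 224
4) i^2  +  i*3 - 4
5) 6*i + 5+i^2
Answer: 1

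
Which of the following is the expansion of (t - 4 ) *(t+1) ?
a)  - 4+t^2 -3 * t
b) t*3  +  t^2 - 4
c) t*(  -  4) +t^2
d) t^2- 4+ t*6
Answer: a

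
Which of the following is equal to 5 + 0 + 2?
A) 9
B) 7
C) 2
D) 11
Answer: B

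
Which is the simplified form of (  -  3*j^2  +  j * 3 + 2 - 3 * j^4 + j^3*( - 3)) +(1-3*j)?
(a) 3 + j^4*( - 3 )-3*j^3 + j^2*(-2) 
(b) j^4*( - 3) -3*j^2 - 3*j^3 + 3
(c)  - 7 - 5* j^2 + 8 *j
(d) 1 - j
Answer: b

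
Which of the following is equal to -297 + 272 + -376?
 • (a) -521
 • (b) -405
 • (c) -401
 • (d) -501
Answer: c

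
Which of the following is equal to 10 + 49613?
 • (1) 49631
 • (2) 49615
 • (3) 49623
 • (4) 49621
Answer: 3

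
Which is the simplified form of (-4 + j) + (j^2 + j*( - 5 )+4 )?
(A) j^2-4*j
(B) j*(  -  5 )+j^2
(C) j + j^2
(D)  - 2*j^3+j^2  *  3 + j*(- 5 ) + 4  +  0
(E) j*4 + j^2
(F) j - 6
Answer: A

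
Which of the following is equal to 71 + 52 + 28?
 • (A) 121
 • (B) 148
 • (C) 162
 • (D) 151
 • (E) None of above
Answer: D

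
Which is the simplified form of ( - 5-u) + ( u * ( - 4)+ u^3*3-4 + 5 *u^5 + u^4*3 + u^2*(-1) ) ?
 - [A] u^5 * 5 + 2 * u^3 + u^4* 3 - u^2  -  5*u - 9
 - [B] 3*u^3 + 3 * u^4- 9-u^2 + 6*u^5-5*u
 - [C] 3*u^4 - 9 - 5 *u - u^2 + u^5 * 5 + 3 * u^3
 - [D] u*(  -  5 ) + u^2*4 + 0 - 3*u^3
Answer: C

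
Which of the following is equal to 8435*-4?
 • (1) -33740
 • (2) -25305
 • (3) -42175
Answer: 1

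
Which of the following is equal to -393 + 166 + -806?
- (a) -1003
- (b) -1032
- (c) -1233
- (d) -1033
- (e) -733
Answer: d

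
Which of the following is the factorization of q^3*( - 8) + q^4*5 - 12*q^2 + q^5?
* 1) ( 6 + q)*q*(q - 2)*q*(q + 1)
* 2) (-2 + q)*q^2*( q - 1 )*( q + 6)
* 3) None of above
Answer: 1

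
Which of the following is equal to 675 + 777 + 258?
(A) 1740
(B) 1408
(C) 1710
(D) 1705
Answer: C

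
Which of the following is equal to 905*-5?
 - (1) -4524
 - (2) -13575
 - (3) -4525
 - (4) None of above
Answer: 3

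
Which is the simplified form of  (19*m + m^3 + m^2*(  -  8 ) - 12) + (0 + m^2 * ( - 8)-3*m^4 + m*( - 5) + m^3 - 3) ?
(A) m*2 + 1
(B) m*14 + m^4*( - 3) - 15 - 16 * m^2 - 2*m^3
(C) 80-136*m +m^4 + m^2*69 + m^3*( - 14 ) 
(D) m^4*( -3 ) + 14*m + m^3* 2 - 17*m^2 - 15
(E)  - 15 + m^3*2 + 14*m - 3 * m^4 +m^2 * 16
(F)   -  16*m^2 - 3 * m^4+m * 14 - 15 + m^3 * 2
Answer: F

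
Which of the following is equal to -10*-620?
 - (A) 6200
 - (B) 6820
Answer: A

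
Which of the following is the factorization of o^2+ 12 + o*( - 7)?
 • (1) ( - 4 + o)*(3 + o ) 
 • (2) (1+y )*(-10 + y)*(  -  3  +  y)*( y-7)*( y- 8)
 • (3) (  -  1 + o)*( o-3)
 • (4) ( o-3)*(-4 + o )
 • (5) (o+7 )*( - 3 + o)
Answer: 4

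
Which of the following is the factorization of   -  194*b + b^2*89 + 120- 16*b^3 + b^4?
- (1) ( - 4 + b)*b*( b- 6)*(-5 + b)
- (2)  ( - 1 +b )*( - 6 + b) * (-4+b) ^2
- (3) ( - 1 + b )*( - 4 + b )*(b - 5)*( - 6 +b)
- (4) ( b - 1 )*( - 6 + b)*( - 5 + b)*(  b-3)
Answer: 3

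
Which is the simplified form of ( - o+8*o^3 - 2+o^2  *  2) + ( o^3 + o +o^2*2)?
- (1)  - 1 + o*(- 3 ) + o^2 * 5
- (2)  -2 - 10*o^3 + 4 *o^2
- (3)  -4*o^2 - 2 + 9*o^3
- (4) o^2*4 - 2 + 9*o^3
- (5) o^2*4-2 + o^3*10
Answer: 4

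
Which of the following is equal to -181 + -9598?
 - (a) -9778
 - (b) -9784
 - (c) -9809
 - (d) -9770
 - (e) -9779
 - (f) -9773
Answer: e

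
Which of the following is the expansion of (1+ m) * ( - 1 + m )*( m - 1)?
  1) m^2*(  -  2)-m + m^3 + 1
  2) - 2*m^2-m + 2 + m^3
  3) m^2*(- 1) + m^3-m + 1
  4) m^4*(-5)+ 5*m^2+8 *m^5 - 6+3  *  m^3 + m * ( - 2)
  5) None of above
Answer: 3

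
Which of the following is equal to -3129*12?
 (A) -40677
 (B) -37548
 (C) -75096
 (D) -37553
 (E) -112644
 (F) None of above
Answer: B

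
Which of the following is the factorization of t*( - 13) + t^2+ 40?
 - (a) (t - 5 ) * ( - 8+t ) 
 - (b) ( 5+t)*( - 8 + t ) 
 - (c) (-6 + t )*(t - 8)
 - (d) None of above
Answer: a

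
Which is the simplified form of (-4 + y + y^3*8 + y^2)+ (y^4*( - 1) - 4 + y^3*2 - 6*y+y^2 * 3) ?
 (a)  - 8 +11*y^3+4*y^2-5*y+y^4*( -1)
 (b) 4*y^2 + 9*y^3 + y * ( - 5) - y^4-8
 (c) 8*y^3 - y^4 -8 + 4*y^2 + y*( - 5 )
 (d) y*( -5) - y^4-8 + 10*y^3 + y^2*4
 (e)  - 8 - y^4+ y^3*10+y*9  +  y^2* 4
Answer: d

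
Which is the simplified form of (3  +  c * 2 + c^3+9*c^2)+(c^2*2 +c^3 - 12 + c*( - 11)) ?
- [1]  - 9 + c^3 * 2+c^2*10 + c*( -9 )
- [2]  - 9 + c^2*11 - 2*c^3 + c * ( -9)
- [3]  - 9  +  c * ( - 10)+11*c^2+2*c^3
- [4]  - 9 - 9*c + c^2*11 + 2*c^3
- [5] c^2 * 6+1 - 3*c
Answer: 4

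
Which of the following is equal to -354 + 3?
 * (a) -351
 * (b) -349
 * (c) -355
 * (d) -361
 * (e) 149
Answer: a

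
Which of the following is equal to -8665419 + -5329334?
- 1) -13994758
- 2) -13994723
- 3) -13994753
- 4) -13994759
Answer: 3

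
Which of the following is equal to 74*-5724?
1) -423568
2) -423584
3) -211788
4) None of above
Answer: 4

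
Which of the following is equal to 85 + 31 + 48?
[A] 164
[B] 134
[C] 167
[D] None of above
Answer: A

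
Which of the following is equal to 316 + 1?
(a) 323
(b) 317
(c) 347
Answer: b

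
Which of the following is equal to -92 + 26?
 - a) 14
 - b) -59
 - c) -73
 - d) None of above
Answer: d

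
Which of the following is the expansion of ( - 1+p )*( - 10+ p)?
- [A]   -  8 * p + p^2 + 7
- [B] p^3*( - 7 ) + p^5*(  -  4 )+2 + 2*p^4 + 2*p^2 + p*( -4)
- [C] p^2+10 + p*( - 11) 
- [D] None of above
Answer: C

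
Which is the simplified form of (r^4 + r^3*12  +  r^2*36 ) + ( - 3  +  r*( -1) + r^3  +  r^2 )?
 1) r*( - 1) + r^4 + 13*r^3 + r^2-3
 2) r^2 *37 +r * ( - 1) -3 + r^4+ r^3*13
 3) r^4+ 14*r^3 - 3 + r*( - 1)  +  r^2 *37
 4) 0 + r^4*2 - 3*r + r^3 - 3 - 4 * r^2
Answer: 2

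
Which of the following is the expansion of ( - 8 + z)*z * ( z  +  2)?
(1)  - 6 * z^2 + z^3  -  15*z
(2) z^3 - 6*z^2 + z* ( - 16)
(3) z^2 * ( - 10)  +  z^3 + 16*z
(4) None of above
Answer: 2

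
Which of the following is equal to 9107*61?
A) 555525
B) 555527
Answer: B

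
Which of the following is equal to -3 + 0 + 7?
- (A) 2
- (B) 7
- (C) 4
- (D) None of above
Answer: C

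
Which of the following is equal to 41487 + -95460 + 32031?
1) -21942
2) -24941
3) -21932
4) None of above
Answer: 1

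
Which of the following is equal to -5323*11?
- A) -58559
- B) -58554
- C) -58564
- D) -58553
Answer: D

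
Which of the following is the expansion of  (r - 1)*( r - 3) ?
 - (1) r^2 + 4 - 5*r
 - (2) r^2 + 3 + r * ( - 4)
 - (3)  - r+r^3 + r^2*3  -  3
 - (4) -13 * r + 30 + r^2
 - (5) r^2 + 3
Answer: 2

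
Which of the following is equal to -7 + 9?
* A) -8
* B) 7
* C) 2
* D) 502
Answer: C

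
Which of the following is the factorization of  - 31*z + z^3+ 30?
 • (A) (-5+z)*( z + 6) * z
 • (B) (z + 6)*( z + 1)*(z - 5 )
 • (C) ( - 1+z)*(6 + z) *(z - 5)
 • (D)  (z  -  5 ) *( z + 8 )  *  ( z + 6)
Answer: C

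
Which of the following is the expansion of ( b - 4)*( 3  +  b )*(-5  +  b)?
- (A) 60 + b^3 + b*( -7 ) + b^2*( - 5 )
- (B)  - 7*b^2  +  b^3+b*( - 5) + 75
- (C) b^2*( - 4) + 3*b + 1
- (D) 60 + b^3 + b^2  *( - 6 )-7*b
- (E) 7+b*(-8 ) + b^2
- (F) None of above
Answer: D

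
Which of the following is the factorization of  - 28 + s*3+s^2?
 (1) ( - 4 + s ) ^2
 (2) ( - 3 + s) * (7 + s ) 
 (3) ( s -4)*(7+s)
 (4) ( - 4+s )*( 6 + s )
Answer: 3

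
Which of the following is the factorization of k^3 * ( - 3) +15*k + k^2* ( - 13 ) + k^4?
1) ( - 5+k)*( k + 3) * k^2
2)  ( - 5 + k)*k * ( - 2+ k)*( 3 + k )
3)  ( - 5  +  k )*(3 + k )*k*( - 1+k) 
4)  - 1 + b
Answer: 3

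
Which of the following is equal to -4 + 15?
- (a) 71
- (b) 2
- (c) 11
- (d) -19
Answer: c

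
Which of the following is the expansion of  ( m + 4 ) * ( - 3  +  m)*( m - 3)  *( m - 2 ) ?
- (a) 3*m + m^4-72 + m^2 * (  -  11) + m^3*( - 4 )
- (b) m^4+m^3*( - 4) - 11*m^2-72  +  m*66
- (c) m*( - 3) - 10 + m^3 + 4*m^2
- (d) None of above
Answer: b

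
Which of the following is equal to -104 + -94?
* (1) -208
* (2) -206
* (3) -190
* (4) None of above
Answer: 4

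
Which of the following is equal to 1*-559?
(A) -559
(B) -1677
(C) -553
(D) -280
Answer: A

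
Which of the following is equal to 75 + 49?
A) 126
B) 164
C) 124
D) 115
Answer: C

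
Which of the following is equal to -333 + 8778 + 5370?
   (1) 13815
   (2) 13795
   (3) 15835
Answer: 1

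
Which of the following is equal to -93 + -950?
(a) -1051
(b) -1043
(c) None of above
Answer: b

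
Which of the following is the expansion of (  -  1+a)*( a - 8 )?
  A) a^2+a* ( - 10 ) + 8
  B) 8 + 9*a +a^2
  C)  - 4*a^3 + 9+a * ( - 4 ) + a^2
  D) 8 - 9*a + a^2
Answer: D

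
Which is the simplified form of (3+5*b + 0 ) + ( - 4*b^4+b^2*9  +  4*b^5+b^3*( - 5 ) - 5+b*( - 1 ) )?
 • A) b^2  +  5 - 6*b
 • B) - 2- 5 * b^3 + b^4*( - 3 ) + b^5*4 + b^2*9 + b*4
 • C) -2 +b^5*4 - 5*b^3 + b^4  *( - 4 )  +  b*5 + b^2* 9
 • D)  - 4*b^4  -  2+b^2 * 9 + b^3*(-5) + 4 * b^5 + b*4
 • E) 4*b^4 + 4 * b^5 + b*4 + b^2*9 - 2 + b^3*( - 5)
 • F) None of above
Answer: D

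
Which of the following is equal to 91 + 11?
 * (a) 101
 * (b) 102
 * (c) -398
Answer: b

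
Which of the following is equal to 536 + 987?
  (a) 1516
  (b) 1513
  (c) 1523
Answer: c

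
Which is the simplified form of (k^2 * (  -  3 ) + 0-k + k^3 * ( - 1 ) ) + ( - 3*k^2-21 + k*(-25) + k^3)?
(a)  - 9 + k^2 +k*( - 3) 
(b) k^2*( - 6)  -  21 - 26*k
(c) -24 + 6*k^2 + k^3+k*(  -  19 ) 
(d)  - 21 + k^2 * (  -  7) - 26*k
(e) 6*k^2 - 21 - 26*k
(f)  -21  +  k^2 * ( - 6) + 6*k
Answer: b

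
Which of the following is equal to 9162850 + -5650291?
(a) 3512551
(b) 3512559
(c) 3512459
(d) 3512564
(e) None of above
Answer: b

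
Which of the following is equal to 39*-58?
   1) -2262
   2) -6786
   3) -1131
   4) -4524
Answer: 1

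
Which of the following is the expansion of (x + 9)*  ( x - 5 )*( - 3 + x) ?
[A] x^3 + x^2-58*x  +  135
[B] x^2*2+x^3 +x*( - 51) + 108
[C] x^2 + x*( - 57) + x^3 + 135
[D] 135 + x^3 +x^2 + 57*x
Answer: C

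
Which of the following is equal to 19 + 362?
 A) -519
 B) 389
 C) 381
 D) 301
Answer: C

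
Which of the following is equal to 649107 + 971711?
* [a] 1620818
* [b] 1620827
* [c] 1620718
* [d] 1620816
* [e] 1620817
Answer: a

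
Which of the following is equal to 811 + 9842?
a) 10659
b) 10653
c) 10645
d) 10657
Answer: b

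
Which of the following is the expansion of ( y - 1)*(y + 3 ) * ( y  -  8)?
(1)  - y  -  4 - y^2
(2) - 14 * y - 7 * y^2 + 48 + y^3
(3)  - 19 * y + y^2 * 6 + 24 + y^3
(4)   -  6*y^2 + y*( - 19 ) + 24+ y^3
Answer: 4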